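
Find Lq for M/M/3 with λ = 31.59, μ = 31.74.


a = λ/μ = 0.9953; ρ = a/3 = 0.3318
P₀ = 0.365437
Lq = P₀·a^c·ρ / (c!·(1−ρ)²) = 0.365437·0.98589·0.3318/(6·0.44655)
= 0.04461

Final: 0.04461


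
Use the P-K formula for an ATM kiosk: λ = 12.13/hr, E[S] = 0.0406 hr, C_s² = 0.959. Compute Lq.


ρ = λ·E[S] = 12.13·0.0406 = 0.4925
Lq = ρ²(1+C_s²)/(2(1−ρ)) = 0.2425·(1+0.959)/(2·0.5075)
= 0.2425·1.9590/1.0150 = 0.46808

Final: 0.46808


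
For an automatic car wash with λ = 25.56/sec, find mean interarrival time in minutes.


Mean interarrival time = 1/λ = 1/25.56 second = 0.03912 second
In minutes: 0.03912 × 0.0166667 = 0.0006521 min

Final: 0.0006521 min


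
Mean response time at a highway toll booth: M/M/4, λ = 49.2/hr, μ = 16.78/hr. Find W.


a = 2.9321; ρ = 0.7330; P₀ = 0.041726
Lq = P₀·a^c·ρ/(c!(1−ρ)²) = 1.32137
Wq = Lq/λ = 1.32137/49.2 = 0.02686 hr
W = Wq + 1/μ = 0.02686 + 0.05959 = 0.08645 hr

Final: 0.08645 hr


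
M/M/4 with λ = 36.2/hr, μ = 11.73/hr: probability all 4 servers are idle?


a = λ/μ = 36.2/11.73 = 3.0861; ρ = a/c = 0.7715
Σ_{k=0}^{3} a^k/k! (terms k=0..3) = 1.00000 + 3.08610 + 4.76202 + 4.89870 = 13.74682
Tail: a^4/(4!(1−ρ)) = 90.70730/(24·0.2285) = 16.54224
P₀ = 1/(13.74682 + 16.54224) = 1/30.28905 = 0.033015

Final: 0.033015


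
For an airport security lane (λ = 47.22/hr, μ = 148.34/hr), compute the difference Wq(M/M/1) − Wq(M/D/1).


ρ = 47.22/148.34 = 0.3183
Wq(M/M/1) = ρ/(μ−λ) = 0.3183/101.12 = 0.003148 hr
Wq(M/D/1) = ρ/(2(μ−λ)) = 0.001574 hr
Savings = 0.003148 − 0.001574 = 0.001574 hr

Final: 0.001574 hr


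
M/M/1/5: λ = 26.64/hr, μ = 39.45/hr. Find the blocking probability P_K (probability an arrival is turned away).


ρ = λ/μ = 26.64/39.45 = 0.6753
P_K = (1−ρ)ρ^K/(1−ρ^(K+1)) = (0.3247·0.140422)/(1 − 0.094825)
= 0.045597/0.905175 = 0.050374

Final: 0.050374


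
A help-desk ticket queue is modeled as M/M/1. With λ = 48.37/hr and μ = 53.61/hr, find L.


ρ = λ/μ = 48.37/53.61 = 0.9023
L = ρ/(1−ρ) = 0.9023/(1 − 0.9023) = 0.9023/0.09774 = 9.2309

Final: 9.2309


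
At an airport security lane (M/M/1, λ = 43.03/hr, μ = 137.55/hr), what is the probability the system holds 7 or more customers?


ρ = 43.03/137.55 = 0.3128
P(N ≥ n) = ρ^n = 0.3128^7 = 0.0002932

Final: 0.0002932


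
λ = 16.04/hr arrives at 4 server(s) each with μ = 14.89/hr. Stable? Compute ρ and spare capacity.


Total capacity cμ = 4·14.89 = 59.56/hr
ρ = λ/(cμ) = 16.04/59.56 = 0.2693
Stable ⇔ ρ < 1: YES
Spare capacity = cμ − λ = 59.56 − 16.04 = 43.52/hr

Final: ρ = 0.2693; stable; margin = 43.52/hr


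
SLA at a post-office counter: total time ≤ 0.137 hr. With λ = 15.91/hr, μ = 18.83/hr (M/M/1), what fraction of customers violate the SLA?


W ~ Exponential(μ−λ) for M/M/1.
μ − λ = 18.83 − 15.91 = 2.9200
P(W > t) = e^{−(μ−λ)t} = e^{−0.4000} = 0.670293

Final: 0.670293


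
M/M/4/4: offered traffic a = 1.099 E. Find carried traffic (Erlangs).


B(4,1.099) = 0.020363 (Erlang-B)
Carried load = a(1 − B) = 1.099·(1 − 0.020363) = 1.099·0.979637 = 1.0766 E

Final: 1.0766 Erlangs


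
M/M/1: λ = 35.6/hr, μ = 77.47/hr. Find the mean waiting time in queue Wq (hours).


ρ = 35.6/77.47 = 0.4595
Wq = ρ/(μ−λ) = 0.4595/(77.47 − 35.6) = 0.4595/41.87 = 0.01098 hr

Final: 0.01098 hr


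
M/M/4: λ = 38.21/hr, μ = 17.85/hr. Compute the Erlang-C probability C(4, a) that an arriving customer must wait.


a = λ/μ = 2.1406; ρ = a/4 = 0.5352
P₀ = 0.111749 (from M/M/c formula)
C(c,a) = [a^c/(c!(1−ρ))]·P₀ = [20.99690/(24·0.4648)]·0.111749
= 1.88207·0.111749 = 0.210320

Final: 0.210320


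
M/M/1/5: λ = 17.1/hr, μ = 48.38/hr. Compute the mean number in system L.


ρ = 17.1/48.38 = 0.3535
L = ρ[1 − (K+1)ρ^K + Kρ^(K+1)] / [(1−ρ)(1−ρ^(K+1))]
Numerator: 0.3535·(1 − 6·0.005516 + 5·0.001950) = 0.345199
Denominator: (0.6465)·(0.998050) = 0.645288
L = 0.345199/0.645288 = 0.5350

Final: 0.5350


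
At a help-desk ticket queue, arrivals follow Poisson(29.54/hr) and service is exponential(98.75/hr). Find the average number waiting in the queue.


ρ = 29.54/98.75 = 0.2991
Lq = ρ²/(1−ρ) = 0.08948/0.7009 = 0.1277

Final: 0.1277


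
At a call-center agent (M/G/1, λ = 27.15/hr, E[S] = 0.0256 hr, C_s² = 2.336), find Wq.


ρ = λ·E[S] = 27.15·0.0256 = 0.6950
E[S²] = E[S]²(1+C_s²) = 0.0256²·(1+2.336) = 0.002186
Wq = λ·E[S²]/(2(1−ρ)) = 27.15·0.002186/(2·0.3050) = 0.09732 hr

Final: 0.09732 hr


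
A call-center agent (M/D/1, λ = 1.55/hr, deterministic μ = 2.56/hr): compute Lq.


ρ = 1.55/2.56 = 0.6055
M/D/1: Lq = ρ²/(2(1−ρ)) = 0.3666/(2·0.3945) = 0.46459

Final: 0.46459


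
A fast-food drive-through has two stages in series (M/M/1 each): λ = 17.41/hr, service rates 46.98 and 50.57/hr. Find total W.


Each node sees arrival rate λ = 17.41/hr (tandem ⇒ throughput preserved).
W₁ = 1/(μ₁−λ) = 1/(46.98−17.41) = 0.03382 hr
W₂ = 1/(μ₂−λ) = 1/(50.57−17.41) = 0.03016 hr
W_total = W₁ + W₂ = 0.03382 + 0.03016 = 0.06397 hr

Final: 0.06397 hr


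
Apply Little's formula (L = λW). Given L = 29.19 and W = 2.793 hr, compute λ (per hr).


λ = L/W = 29.19/2.793 = 10.4511 /hr

Final: 10.4511 /hr


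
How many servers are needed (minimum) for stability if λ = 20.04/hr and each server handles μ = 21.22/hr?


Stability requires cμ > λ ⇔ c > λ/μ.
λ/μ = 20.04/21.22 = 0.9444
Minimum integer c = ⌊0.9444⌋ + 1 = 1
Check: 1·21.22 = 21.22 > 20.04, while 0·21.22 = 0.00 ≤ 20.04

Final: 1 servers


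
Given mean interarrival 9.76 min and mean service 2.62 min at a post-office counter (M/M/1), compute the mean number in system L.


λ = 60/9.76 = 6.1475 /hr
μ = 60/2.62 = 22.9008 /hr
ρ = λ/μ = 6.1475/22.9008 = 0.2684
L = ρ/(1−ρ) = 0.2684/0.7316 = 0.3669

Final: 0.3669


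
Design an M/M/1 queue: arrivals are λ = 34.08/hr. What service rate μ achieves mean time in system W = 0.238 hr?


W = 1/(μ−λ) ⇒ μ − λ = 1/W = 1/0.238 = 4.2017
μ = λ + 1/W = 34.08 + 4.2017 = 38.2817 per hr

Final: 38.2817 /hr


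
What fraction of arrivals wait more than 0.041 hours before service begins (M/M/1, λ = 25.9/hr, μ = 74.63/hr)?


ρ = 25.9/74.63 = 0.3470
P(Wq > t) = ρ·e^{−(μ−λ)t} = 0.3470·e^{−1.9979}
= 0.3470·0.135616 = 0.047065

Final: 0.047065


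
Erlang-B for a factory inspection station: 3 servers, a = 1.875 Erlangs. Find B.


B(c,a) = (a^c/c!) / Σ_{k=0}^{c} a^k/k!
a^3/3! = 1.098633
Σ terms (k=0..3): 1.00000 + 1.87500 + 1.75781 + 1.09863 = 5.731445
B = 1.098633/5.731445 = 0.191685

Final: 0.191685


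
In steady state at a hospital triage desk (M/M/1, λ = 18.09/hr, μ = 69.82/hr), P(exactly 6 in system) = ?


ρ = 18.09/69.82 = 0.2591
P_n = (1−ρ)·ρ^n = (1 − 0.2591)·0.2591^6 = 0.7409·0.0003025 = 0.0002241

Final: 0.0002241


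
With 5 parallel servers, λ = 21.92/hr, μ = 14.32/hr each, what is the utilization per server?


ρ = λ/(cμ) = 21.92/(5·14.32) = 21.92/71.60 = 0.3061

Final: 0.3061


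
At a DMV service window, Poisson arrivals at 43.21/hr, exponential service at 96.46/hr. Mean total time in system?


W = 1/(μ−λ) = 1/(96.46 − 43.21) = 1/53.25 = 0.01878 hr

Final: 0.01878 hr


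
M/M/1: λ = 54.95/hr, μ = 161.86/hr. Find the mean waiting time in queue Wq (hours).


ρ = 54.95/161.86 = 0.3395
Wq = ρ/(μ−λ) = 0.3395/(161.86 − 54.95) = 0.3395/106.91 = 0.003175 hr

Final: 0.003175 hr


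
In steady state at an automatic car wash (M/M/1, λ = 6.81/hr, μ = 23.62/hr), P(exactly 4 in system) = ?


ρ = 6.81/23.62 = 0.2883
P_n = (1−ρ)·ρ^n = (1 − 0.2883)·0.2883^4 = 0.7117·0.006910 = 0.004918

Final: 0.004918


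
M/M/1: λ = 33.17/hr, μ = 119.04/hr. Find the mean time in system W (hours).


W = 1/(μ−λ) = 1/(119.04 − 33.17) = 1/85.87 = 0.01165 hr

Final: 0.01165 hr


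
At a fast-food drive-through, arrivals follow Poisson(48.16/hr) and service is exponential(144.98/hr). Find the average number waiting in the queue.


ρ = 48.16/144.98 = 0.3322
Lq = ρ²/(1−ρ) = 0.1103/0.6678 = 0.1652

Final: 0.1652


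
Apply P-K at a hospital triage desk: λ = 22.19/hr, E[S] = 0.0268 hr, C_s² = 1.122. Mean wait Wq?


ρ = λ·E[S] = 22.19·0.0268 = 0.5947
E[S²] = E[S]²(1+C_s²) = 0.0268²·(1+1.122) = 0.001524
Wq = λ·E[S²]/(2(1−ρ)) = 22.19·0.001524/(2·0.4053) = 0.04172 hr

Final: 0.04172 hr


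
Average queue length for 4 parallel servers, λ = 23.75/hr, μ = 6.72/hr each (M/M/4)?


a = λ/μ = 3.5342; ρ = a/4 = 0.8836
P₀ = 0.013520
Lq = P₀·a^c·ρ / (c!·(1−ρ)²) = 0.013520·156.01895·0.8836/(24·0.01356)
= 5.72722

Final: 5.72722


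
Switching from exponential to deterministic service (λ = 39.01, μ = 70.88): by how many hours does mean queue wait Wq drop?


ρ = 39.01/70.88 = 0.5504
Wq(M/M/1) = ρ/(μ−λ) = 0.5504/31.87 = 0.01727 hr
Wq(M/D/1) = ρ/(2(μ−λ)) = 0.008635 hr
Savings = 0.01727 − 0.008635 = 0.008635 hr

Final: 0.008635 hr


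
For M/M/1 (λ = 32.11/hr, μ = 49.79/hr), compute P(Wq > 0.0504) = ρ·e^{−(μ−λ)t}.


ρ = 32.11/49.79 = 0.6449
P(Wq > t) = ρ·e^{−(μ−λ)t} = 0.6449·e^{−0.8911}
= 0.6449·0.410216 = 0.264552

Final: 0.264552


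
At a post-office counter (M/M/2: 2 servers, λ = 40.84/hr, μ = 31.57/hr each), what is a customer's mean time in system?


a = 1.2936; ρ = 0.6468; P₀ = 0.214464
Lq = P₀·a^c·ρ/(c!(1−ρ)²) = 0.93052
Wq = Lq/λ = 0.93052/40.84 = 0.02278 hr
W = Wq + 1/μ = 0.02278 + 0.03168 = 0.05446 hr

Final: 0.05446 hr


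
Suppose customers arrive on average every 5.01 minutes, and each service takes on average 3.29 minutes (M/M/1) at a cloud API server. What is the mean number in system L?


λ = 60/5.01 = 11.9760 /hr
μ = 60/3.29 = 18.2371 /hr
ρ = λ/μ = 11.9760/18.2371 = 0.6567
L = ρ/(1−ρ) = 0.6567/0.3433 = 1.9128

Final: 1.9128


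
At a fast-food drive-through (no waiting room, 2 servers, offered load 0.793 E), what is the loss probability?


B(c,a) = (a^c/c!) / Σ_{k=0}^{c} a^k/k!
a^2/2! = 0.314425
Σ terms (k=0..2): 1.00000 + 0.79300 + 0.31442 = 2.107425
B = 0.314425/2.107425 = 0.149198

Final: 0.149198


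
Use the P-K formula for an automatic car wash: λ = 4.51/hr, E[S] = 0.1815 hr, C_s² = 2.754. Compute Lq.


ρ = λ·E[S] = 4.51·0.1815 = 0.8186
Lq = ρ²(1+C_s²)/(2(1−ρ)) = 0.6700·(1+2.754)/(2·0.1814)
= 0.6700·3.7540/0.3629 = 6.93186

Final: 6.93186


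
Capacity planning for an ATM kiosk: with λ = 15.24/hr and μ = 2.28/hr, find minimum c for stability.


Stability requires cμ > λ ⇔ c > λ/μ.
λ/μ = 15.24/2.28 = 6.6842
Minimum integer c = ⌊6.6842⌋ + 1 = 7
Check: 7·2.28 = 15.96 > 15.24, while 6·2.28 = 13.68 ≤ 15.24

Final: 7 servers


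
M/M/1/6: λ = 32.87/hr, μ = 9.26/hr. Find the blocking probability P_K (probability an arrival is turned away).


ρ = λ/μ = 32.87/9.26 = 3.5497
P_K = (1−ρ)ρ^K/(1−ρ^(K+1)) = (-2.5497·2000.471205)/(1 − 7101.024676)
= -5100.553471/-7100.024676 = 0.718385

Final: 0.718385


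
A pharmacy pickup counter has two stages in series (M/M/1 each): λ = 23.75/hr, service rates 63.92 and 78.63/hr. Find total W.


Each node sees arrival rate λ = 23.75/hr (tandem ⇒ throughput preserved).
W₁ = 1/(μ₁−λ) = 1/(63.92−23.75) = 0.02489 hr
W₂ = 1/(μ₂−λ) = 1/(78.63−23.75) = 0.01822 hr
W_total = W₁ + W₂ = 0.02489 + 0.01822 = 0.04312 hr

Final: 0.04312 hr


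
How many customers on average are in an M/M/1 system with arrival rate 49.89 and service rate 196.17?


ρ = λ/μ = 49.89/196.17 = 0.2543
L = ρ/(1−ρ) = 0.2543/(1 − 0.2543) = 0.2543/0.7457 = 0.3411

Final: 0.3411


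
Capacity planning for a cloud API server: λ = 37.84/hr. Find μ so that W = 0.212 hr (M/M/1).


W = 1/(μ−λ) ⇒ μ − λ = 1/W = 1/0.212 = 4.7170
μ = λ + 1/W = 37.84 + 4.7170 = 42.5570 per hr

Final: 42.5570 /hr


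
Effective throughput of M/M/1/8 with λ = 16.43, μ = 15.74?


ρ = 1.0438; P_K = (1−ρ)ρ^8/(1−ρ^9) = 0.131107
λ_eff = λ(1 − P_K) = 16.43·(1 − 0.131107) = 16.43·0.868893 = 14.2759 /hr

Final: 14.2759 /hr


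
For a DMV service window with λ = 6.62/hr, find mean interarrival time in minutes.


Mean interarrival time = 1/λ = 1/6.62 hour = 0.15106 hour
In minutes: 0.15106 × 60 = 9.0634 min

Final: 9.0634 min


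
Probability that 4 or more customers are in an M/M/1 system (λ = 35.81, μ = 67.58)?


ρ = 35.81/67.58 = 0.5299
P(N ≥ n) = ρ^n = 0.5299^4 = 0.078840

Final: 0.078840


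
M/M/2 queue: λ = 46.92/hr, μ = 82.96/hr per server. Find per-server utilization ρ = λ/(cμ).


ρ = λ/(cμ) = 46.92/(2·82.96) = 46.92/165.92 = 0.2828

Final: 0.2828


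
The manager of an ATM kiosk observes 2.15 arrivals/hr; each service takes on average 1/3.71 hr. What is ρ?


ρ = λ/μ = 2.15/3.71 = 0.5795

Final: 0.5795


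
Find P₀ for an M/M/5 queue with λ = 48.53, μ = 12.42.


a = λ/μ = 48.53/12.42 = 3.9074; ρ = a/c = 0.7815
Σ_{k=0}^{4} a^k/k! (terms k=0..4) = 1.00000 + 3.90741 + 7.63392 + 9.94294 + 9.71278 = 32.19704
Tail: a^5/(5!(1−ρ)) = 910.84290/(120·0.2185) = 34.73553
P₀ = 1/(32.19704 + 34.73553) = 1/66.93258 = 0.014940

Final: 0.014940


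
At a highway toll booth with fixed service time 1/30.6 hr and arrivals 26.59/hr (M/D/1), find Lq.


ρ = 26.59/30.6 = 0.8690
M/D/1: Lq = ρ²/(2(1−ρ)) = 0.7551/(2·0.1310) = 2.88098

Final: 2.88098


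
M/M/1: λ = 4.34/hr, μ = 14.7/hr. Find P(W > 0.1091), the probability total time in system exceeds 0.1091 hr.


W ~ Exponential(μ−λ) for M/M/1.
μ − λ = 14.7 − 4.34 = 10.3600
P(W > t) = e^{−(μ−λ)t} = e^{−1.1303} = 0.322944

Final: 0.322944


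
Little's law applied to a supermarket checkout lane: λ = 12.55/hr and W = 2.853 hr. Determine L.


L = λW = 12.55·2.853 = 35.8052

Final: 35.8052


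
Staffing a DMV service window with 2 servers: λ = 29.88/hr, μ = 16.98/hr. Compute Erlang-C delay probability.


a = λ/μ = 1.7597; ρ = a/2 = 0.8799
P₀ = 0.063910 (from M/M/c formula)
C(c,a) = [a^c/(c!(1−ρ))]·P₀ = [3.09661/(2·0.1201)]·0.063910
= 12.88734·0.063910 = 0.823627

Final: 0.823627


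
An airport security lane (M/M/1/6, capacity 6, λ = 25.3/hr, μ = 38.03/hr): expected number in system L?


ρ = 25.3/38.03 = 0.6653
L = ρ[1 − (K+1)ρ^K + Kρ^(K+1)] / [(1−ρ)(1−ρ^(K+1))]
Numerator: 0.6653·(1 − 7·0.086689 + 6·0.057671) = 0.491765
Denominator: (0.3347)·(0.942329) = 0.315431
L = 0.491765/0.315431 = 1.5590

Final: 1.5590


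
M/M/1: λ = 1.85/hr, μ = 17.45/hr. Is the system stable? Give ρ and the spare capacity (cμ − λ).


Total capacity cμ = 1·17.45 = 17.45/hr
ρ = λ/(cμ) = 1.85/17.45 = 0.1060
Stable ⇔ ρ < 1: YES
Spare capacity = cμ − λ = 17.45 − 1.85 = 15.60/hr

Final: ρ = 0.1060; stable; margin = 15.60/hr


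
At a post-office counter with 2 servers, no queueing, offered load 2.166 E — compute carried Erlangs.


B(2,2.166) = 0.425594 (Erlang-B)
Carried load = a(1 − B) = 2.166·(1 − 0.425594) = 2.166·0.574406 = 1.2442 E

Final: 1.2442 Erlangs


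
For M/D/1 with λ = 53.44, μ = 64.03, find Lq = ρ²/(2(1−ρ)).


ρ = 53.44/64.03 = 0.8346
M/D/1: Lq = ρ²/(2(1−ρ)) = 0.6966/(2·0.1654) = 2.10583

Final: 2.10583


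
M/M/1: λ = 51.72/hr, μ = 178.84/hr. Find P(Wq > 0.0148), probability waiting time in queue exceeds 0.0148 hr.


ρ = 51.72/178.84 = 0.2892
P(Wq > t) = ρ·e^{−(μ−λ)t} = 0.2892·e^{−1.8814}
= 0.2892·0.152380 = 0.044068

Final: 0.044068


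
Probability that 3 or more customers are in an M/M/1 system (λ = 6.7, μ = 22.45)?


ρ = 6.7/22.45 = 0.2984
P(N ≥ n) = ρ^n = 0.2984^3 = 0.026581

Final: 0.026581


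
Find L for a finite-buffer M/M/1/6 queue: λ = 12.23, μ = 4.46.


ρ = 12.23/4.46 = 2.7422
L = ρ[1 − (K+1)ρ^K + Kρ^(K+1)] / [(1−ρ)(1−ρ^(K+1))]
Numerator: 2.7422·(1 − 7·425.157251 + 6·1165.846003) = 11023.385091
Denominator: (-1.7422)·(-1164.846003) = 2029.339338
L = 11023.385091/2029.339338 = 5.4320

Final: 5.4320


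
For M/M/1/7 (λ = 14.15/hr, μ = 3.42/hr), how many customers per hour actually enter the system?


ρ = 4.1374; P_K = (1−ρ)ρ^7/(1−ρ^8) = 0.758313
λ_eff = λ(1 − P_K) = 14.15·(1 − 0.758313) = 14.15·0.241687 = 3.4199 /hr

Final: 3.4199 /hr


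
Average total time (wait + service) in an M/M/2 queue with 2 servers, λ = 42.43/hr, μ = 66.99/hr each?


a = 0.6334; ρ = 0.3167; P₀ = 0.518962
Lq = P₀·a^c·ρ/(c!(1−ρ)²) = 0.07060
Wq = Lq/λ = 0.07060/42.43 = 0.001664 hr
W = Wq + 1/μ = 0.001664 + 0.01493 = 0.01659 hr

Final: 0.01659 hr


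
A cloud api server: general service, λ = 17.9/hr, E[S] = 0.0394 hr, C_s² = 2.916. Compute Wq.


ρ = λ·E[S] = 17.9·0.0394 = 0.7053
E[S²] = E[S]²(1+C_s²) = 0.0394²·(1+2.916) = 0.006079
Wq = λ·E[S²]/(2(1−ρ)) = 17.9·0.006079/(2·0.2947) = 0.18459 hr

Final: 0.18459 hr


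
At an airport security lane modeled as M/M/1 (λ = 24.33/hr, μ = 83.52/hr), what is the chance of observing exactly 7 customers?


ρ = 24.33/83.52 = 0.2913
P_n = (1−ρ)·ρ^n = (1 − 0.2913)·0.2913^7 = 0.7087·0.0001780 = 0.0001262

Final: 0.0001262


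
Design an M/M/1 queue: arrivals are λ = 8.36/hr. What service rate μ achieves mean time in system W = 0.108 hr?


W = 1/(μ−λ) ⇒ μ − λ = 1/W = 1/0.108 = 9.2593
μ = λ + 1/W = 8.36 + 9.2593 = 17.6193 per hr

Final: 17.6193 /hr


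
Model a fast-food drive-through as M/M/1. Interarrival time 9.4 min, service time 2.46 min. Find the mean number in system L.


λ = 60/9.4 = 6.3830 /hr
μ = 60/2.46 = 24.3902 /hr
ρ = λ/μ = 6.3830/24.3902 = 0.2617
L = ρ/(1−ρ) = 0.2617/0.7383 = 0.3545

Final: 0.3545


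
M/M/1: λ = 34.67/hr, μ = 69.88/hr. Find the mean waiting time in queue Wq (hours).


ρ = 34.67/69.88 = 0.4961
Wq = ρ/(μ−λ) = 0.4961/(69.88 − 34.67) = 0.4961/35.21 = 0.01409 hr

Final: 0.01409 hr


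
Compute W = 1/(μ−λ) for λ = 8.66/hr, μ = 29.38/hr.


W = 1/(μ−λ) = 1/(29.38 − 8.66) = 1/20.72 = 0.04826 hr

Final: 0.04826 hr


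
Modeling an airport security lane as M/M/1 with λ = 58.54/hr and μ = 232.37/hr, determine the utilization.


ρ = λ/μ = 58.54/232.37 = 0.2519

Final: 0.2519


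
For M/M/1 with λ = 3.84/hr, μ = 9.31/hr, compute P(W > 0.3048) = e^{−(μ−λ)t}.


W ~ Exponential(μ−λ) for M/M/1.
μ − λ = 9.31 − 3.84 = 5.4700
P(W > t) = e^{−(μ−λ)t} = e^{−1.6673} = 0.188764

Final: 0.188764


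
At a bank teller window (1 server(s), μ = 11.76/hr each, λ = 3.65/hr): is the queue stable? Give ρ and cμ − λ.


Total capacity cμ = 1·11.76 = 11.76/hr
ρ = λ/(cμ) = 3.65/11.76 = 0.3104
Stable ⇔ ρ < 1: YES
Spare capacity = cμ − λ = 11.76 − 3.65 = 8.11/hr

Final: ρ = 0.3104; stable; margin = 8.11/hr


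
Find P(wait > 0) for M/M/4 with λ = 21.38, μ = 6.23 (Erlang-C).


a = λ/μ = 3.4318; ρ = a/4 = 0.8579
P₀ = 0.017319 (from M/M/c formula)
C(c,a) = [a^c/(c!(1−ρ))]·P₀ = [138.70069/(24·0.1421)]·0.017319
= 40.68292·0.017319 = 0.704596

Final: 0.704596


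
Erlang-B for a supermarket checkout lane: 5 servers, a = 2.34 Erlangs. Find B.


B(c,a) = (a^c/c!) / Σ_{k=0}^{c} a^k/k!
a^5/5! = 0.584653
Σ terms (k=0..5): 1.00000 + 2.34000 + 2.73780 + 2.13548 + 1.24926 + 0.58465 = 10.047195
B = 0.584653/10.047195 = 0.058191

Final: 0.058191


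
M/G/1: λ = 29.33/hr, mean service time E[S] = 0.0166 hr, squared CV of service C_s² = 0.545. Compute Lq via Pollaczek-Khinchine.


ρ = λ·E[S] = 29.33·0.0166 = 0.4869
Lq = ρ²(1+C_s²)/(2(1−ρ)) = 0.2371·(1+0.545)/(2·0.5131)
= 0.2371·1.5450/1.0262 = 0.35688

Final: 0.35688


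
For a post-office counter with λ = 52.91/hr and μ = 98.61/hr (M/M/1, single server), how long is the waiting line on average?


ρ = 52.91/98.61 = 0.5366
Lq = ρ²/(1−ρ) = 0.2879/0.4634 = 0.6212

Final: 0.6212


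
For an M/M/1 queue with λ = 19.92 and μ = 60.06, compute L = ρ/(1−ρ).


ρ = λ/μ = 19.92/60.06 = 0.3317
L = ρ/(1−ρ) = 0.3317/(1 − 0.3317) = 0.3317/0.6683 = 0.4963

Final: 0.4963


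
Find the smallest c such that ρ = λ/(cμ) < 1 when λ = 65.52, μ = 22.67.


Stability requires cμ > λ ⇔ c > λ/μ.
λ/μ = 65.52/22.67 = 2.8902
Minimum integer c = ⌊2.8902⌋ + 1 = 3
Check: 3·22.67 = 68.01 > 65.52, while 2·22.67 = 45.34 ≤ 65.52

Final: 3 servers


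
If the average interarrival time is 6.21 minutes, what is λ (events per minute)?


λ = 1/(interarrival time) in consistent units.
1 minute = 1 min, so λ = 1/6.21 = 0.1610 per minute

Final: 0.1610 /min


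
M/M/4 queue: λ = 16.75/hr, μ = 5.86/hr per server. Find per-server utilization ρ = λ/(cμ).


ρ = λ/(cμ) = 16.75/(4·5.86) = 16.75/23.44 = 0.7146

Final: 0.7146


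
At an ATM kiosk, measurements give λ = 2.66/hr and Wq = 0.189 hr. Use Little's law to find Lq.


Lq = λWq = 2.66·0.189 = 0.5027

Final: 0.5027


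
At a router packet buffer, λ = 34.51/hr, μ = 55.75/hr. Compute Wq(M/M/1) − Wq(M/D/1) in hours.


ρ = 34.51/55.75 = 0.6190
Wq(M/M/1) = ρ/(μ−λ) = 0.6190/21.24 = 0.02914 hr
Wq(M/D/1) = ρ/(2(μ−λ)) = 0.01457 hr
Savings = 0.02914 − 0.01457 = 0.01457 hr

Final: 0.01457 hr


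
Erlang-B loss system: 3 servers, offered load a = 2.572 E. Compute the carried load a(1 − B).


B(3,2.572) = 0.291881 (Erlang-B)
Carried load = a(1 − B) = 2.572·(1 − 0.291881) = 2.572·0.708119 = 1.8213 E

Final: 1.8213 Erlangs


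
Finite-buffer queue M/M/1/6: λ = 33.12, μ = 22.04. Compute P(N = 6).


ρ = λ/μ = 33.12/22.04 = 1.5027
P_K = (1−ρ)ρ^K/(1−ρ^(K+1)) = (-0.5027·11.515225)/(1 − 17.304186)
= -5.788961/-16.304186 = 0.355060

Final: 0.355060


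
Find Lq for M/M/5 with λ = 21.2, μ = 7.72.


a = λ/μ = 2.7461; ρ = a/5 = 0.5492
P₀ = 0.061634
Lq = P₀·a^c·ρ / (c!·(1−ρ)²) = 0.061634·156.16827·0.5492/(120·0.20320)
= 0.21680

Final: 0.21680


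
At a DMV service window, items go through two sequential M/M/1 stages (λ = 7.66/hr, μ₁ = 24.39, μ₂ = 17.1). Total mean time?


Each node sees arrival rate λ = 7.66/hr (tandem ⇒ throughput preserved).
W₁ = 1/(μ₁−λ) = 1/(24.39−7.66) = 0.05977 hr
W₂ = 1/(μ₂−λ) = 1/(17.1−7.66) = 0.10593 hr
W_total = W₁ + W₂ = 0.05977 + 0.10593 = 0.16571 hr

Final: 0.16571 hr


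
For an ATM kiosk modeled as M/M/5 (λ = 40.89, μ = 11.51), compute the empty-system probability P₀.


a = λ/μ = 40.89/11.51 = 3.5526; ρ = a/c = 0.7105
Σ_{k=0}^{4} a^k/k! (terms k=0..4) = 1.00000 + 3.55256 + 6.31035 + 7.47264 + 6.63676 = 24.97231
Tail: a^5/(5!(1−ρ)) = 565.85992/(120·0.2895) = 16.28913
P₀ = 1/(24.97231 + 16.28913) = 1/41.26145 = 0.024236

Final: 0.024236


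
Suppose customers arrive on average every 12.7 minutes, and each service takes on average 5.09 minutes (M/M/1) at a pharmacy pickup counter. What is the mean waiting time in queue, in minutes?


λ = 60/12.7 = 4.7244 /hr
μ = 60/5.09 = 11.7878 /hr
ρ = λ/μ = 4.7244/11.7878 = 0.4008
Wq = ρ/(μ−λ) = 0.4008/(11.7878−4.7244) = 0.05674 hr
In minutes: 0.05674·60 = 3.404 min

Final: 3.404 min


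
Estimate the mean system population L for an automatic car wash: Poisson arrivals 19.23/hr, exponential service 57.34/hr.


ρ = λ/μ = 19.23/57.34 = 0.3354
L = ρ/(1−ρ) = 0.3354/(1 − 0.3354) = 0.3354/0.6646 = 0.5046

Final: 0.5046


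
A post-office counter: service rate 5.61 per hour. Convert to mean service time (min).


Mean service time = 1/μ = 1/5.61 hour = 0.17825 hour
In minutes: 0.17825 × 60 = 10.6952 min

Final: 10.6952 min


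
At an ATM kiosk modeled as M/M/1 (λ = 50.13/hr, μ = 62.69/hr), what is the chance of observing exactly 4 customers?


ρ = 50.13/62.69 = 0.7996
P_n = (1−ρ)·ρ^n = (1 − 0.7996)·0.7996^4 = 0.2004·0.408882 = 0.081920

Final: 0.081920


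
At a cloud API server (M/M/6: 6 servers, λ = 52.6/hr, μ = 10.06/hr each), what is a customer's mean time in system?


a = 5.2286; ρ = 0.8714; P₀ = 0.003047
Lq = P₀·a^c·ρ/(c!(1−ρ)²) = 4.55940
Wq = Lq/λ = 4.55940/52.6 = 0.08668 hr
W = Wq + 1/μ = 0.08668 + 0.09940 = 0.18608 hr

Final: 0.18608 hr


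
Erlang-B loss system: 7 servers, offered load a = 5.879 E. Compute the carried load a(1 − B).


B(7,5.879) = 0.177173 (Erlang-B)
Carried load = a(1 − B) = 5.879·(1 − 0.177173) = 5.879·0.822827 = 4.8374 E

Final: 4.8374 Erlangs


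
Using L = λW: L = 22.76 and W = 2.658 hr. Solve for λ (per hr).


λ = L/W = 22.76/2.658 = 8.5628 /hr

Final: 8.5628 /hr


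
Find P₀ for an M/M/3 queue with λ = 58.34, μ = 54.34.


a = λ/μ = 58.34/54.34 = 1.0736; ρ = a/c = 0.3579
Σ_{k=0}^{2} a^k/k! (terms k=0..2) = 1.00000 + 1.07361 + 0.57632 = 2.64993
Tail: a^3/(3!(1−ρ)) = 1.23749/(6·0.6421) = 0.32119
P₀ = 1/(2.64993 + 0.32119) = 1/2.97112 = 0.336573

Final: 0.336573


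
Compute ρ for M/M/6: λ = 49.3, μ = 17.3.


ρ = λ/(cμ) = 49.3/(6·17.3) = 49.3/103.80 = 0.4750

Final: 0.4750


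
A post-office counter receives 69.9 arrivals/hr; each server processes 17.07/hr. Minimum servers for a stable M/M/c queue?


Stability requires cμ > λ ⇔ c > λ/μ.
λ/μ = 69.9/17.07 = 4.0949
Minimum integer c = ⌊4.0949⌋ + 1 = 5
Check: 5·17.07 = 85.35 > 69.9, while 4·17.07 = 68.28 ≤ 69.9

Final: 5 servers


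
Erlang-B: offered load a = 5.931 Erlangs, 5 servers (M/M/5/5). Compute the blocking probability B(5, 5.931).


B(c,a) = (a^c/c!) / Σ_{k=0}^{c} a^k/k!
a^5/5! = 61.158718
Σ terms (k=0..5): 1.00000 + 5.93100 + 17.58838 + 34.77223 + 51.55852 + 61.15872 = 172.008848
B = 61.158718/172.008848 = 0.355556

Final: 0.355556


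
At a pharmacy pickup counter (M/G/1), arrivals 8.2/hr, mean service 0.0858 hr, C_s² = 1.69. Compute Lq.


ρ = λ·E[S] = 8.2·0.0858 = 0.7036
Lq = ρ²(1+C_s²)/(2(1−ρ)) = 0.4950·(1+1.69)/(2·0.2964)
= 0.4950·2.6900/0.5929 = 2.24589

Final: 2.24589


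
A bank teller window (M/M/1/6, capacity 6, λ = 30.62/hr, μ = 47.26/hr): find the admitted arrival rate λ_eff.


ρ = 0.6479; P_K = (1−ρ)ρ^6/(1−ρ^7) = 0.027356
λ_eff = λ(1 − P_K) = 30.62·(1 − 0.027356) = 30.62·0.972644 = 29.7823 /hr

Final: 29.7823 /hr


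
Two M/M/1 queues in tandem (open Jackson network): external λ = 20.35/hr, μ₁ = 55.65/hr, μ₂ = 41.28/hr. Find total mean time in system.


Each node sees arrival rate λ = 20.35/hr (tandem ⇒ throughput preserved).
W₁ = 1/(μ₁−λ) = 1/(55.65−20.35) = 0.02833 hr
W₂ = 1/(μ₂−λ) = 1/(41.28−20.35) = 0.04778 hr
W_total = W₁ + W₂ = 0.02833 + 0.04778 = 0.07611 hr

Final: 0.07611 hr


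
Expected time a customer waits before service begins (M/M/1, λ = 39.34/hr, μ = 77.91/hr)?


ρ = 39.34/77.91 = 0.5049
Wq = ρ/(μ−λ) = 0.5049/(77.91 − 39.34) = 0.5049/38.57 = 0.01309 hr

Final: 0.01309 hr


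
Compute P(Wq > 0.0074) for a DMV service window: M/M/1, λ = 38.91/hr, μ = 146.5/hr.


ρ = 38.91/146.5 = 0.2656
P(Wq > t) = ρ·e^{−(μ−λ)t} = 0.2656·e^{−0.7962}
= 0.2656·0.451055 = 0.119799

Final: 0.119799


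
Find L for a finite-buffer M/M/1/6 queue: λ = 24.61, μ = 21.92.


ρ = 24.61/21.92 = 1.1227
L = ρ[1 − (K+1)ρ^K + Kρ^(K+1)] / [(1−ρ)(1−ρ^(K+1))]
Numerator: 1.1227·(1 − 7·2.002748 + 6·2.248524) = 0.529814
Denominator: (-0.1227)·(-1.248524) = 0.153218
L = 0.529814/0.153218 = 3.4579

Final: 3.4579


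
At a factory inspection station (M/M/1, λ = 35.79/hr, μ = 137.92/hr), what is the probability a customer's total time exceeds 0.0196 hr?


W ~ Exponential(μ−λ) for M/M/1.
μ − λ = 137.92 − 35.79 = 102.1300
P(W > t) = e^{−(μ−λ)t} = e^{−2.0017} = 0.135099

Final: 0.135099


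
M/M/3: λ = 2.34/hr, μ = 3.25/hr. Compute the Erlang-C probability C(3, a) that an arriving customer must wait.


a = λ/μ = 0.7200; ρ = a/3 = 0.2400
P₀ = 0.485189 (from M/M/c formula)
C(c,a) = [a^c/(c!(1−ρ))]·P₀ = [0.37325/(6·0.7600)]·0.485189
= 0.08185·0.485189 = 0.039714

Final: 0.039714


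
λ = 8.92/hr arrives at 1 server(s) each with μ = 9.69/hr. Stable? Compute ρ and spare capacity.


Total capacity cμ = 1·9.69 = 9.69/hr
ρ = λ/(cμ) = 8.92/9.69 = 0.9205
Stable ⇔ ρ < 1: YES
Spare capacity = cμ − λ = 9.69 − 8.92 = 0.77/hr

Final: ρ = 0.9205; stable; margin = 0.77/hr


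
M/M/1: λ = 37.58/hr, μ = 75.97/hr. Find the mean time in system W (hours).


W = 1/(μ−λ) = 1/(75.97 − 37.58) = 1/38.39 = 0.02605 hr

Final: 0.02605 hr


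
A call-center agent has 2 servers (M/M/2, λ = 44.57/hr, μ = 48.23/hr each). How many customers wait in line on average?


a = λ/μ = 0.9241; ρ = a/2 = 0.4621
P₀ = 0.367936
Lq = P₀·a^c·ρ / (c!·(1−ρ)²) = 0.367936·0.85399·0.4621/(2·0.28938)
= 0.25085

Final: 0.25085


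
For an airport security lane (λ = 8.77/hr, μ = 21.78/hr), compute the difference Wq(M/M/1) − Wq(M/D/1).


ρ = 8.77/21.78 = 0.4027
Wq(M/M/1) = ρ/(μ−λ) = 0.4027/13.01 = 0.03095 hr
Wq(M/D/1) = ρ/(2(μ−λ)) = 0.01548 hr
Savings = 0.03095 − 0.01548 = 0.01548 hr

Final: 0.01548 hr


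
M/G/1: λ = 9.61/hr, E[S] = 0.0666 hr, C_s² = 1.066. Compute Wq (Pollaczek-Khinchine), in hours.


ρ = λ·E[S] = 9.61·0.0666 = 0.6400
E[S²] = E[S]²(1+C_s²) = 0.0666²·(1+1.066) = 0.009164
Wq = λ·E[S²]/(2(1−ρ)) = 9.61·0.009164/(2·0.3600) = 0.12232 hr

Final: 0.12232 hr


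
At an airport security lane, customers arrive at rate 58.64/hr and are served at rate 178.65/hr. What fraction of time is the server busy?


ρ = λ/μ = 58.64/178.65 = 0.3282

Final: 0.3282


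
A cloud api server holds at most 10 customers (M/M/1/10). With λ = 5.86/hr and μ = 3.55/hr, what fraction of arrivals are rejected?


ρ = λ/μ = 5.86/3.55 = 1.6507
P_K = (1−ρ)ρ^K/(1−ρ^(K+1)) = (-0.6507·150.207850)/(1 − 247.948733)
= -97.740883/-246.948733 = 0.395794

Final: 0.395794


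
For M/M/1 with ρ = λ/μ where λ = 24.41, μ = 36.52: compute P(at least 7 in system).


ρ = 24.41/36.52 = 0.6684
P(N ≥ n) = ρ^n = 0.6684^7 = 0.059602

Final: 0.059602


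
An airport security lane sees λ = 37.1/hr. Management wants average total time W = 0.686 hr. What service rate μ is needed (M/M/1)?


W = 1/(μ−λ) ⇒ μ − λ = 1/W = 1/0.686 = 1.4577
μ = λ + 1/W = 37.1 + 1.4577 = 38.5577 per hr

Final: 38.5577 /hr


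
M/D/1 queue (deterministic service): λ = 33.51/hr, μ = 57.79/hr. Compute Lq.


ρ = 33.51/57.79 = 0.5799
M/D/1: Lq = ρ²/(2(1−ρ)) = 0.3362/(2·0.4201) = 0.40015

Final: 0.40015


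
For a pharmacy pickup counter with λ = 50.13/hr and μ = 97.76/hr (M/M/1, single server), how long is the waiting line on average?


ρ = 50.13/97.76 = 0.5128
Lq = ρ²/(1−ρ) = 0.2629/0.4872 = 0.5397

Final: 0.5397


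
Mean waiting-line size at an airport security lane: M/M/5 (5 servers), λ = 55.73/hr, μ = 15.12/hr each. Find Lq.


a = λ/μ = 3.6858; ρ = a/5 = 0.7372
P₀ = 0.020373
Lq = P₀·a^c·ρ / (c!·(1−ρ)²) = 0.020373·680.27774·0.7372/(120·0.06908)
= 1.23250

Final: 1.23250


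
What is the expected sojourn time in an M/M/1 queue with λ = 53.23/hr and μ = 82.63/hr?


W = 1/(μ−λ) = 1/(82.63 − 53.23) = 1/29.40 = 0.03401 hr

Final: 0.03401 hr


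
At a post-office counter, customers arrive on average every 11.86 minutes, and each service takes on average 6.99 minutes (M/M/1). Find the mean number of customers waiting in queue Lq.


λ = 60/11.86 = 5.0590 /hr
μ = 60/6.99 = 8.5837 /hr
ρ = λ/μ = 5.0590/8.5837 = 0.5894
Lq = ρ²/(1−ρ) = 0.3474/0.4106 = 0.8459

Final: 0.8459


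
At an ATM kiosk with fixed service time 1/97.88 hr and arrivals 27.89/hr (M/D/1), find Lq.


ρ = 27.89/97.88 = 0.2849
M/D/1: Lq = ρ²/(2(1−ρ)) = 0.08119/(2·0.7151) = 0.05677

Final: 0.05677


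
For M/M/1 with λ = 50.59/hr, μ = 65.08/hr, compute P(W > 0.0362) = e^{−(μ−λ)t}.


W ~ Exponential(μ−λ) for M/M/1.
μ − λ = 65.08 − 50.59 = 14.4900
P(W > t) = e^{−(μ−λ)t} = e^{−0.5245} = 0.591829

Final: 0.591829


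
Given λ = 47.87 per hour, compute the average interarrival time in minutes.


Mean interarrival time = 1/λ = 1/47.87 hour = 0.02089 hour
In minutes: 0.02089 × 60 = 1.2534 min

Final: 1.2534 min


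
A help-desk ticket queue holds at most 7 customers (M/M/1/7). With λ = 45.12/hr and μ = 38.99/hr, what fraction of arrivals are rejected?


ρ = λ/μ = 45.12/38.99 = 1.1572
P_K = (1−ρ)ρ^K/(1−ρ^(K+1)) = (-0.1572·2.779144)/(1 − 3.216080)
= -0.436936/-2.216080 = 0.197166

Final: 0.197166


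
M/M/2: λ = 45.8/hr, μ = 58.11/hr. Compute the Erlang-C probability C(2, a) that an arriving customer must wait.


a = λ/μ = 0.7882; ρ = a/2 = 0.3941
P₀ = 0.434638 (from M/M/c formula)
C(c,a) = [a^c/(c!(1−ρ))]·P₀ = [0.62120/(2·0.6059)]·0.434638
= 0.51261·0.434638 = 0.222798

Final: 0.222798


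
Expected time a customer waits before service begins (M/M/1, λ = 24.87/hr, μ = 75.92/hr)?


ρ = 24.87/75.92 = 0.3276
Wq = ρ/(μ−λ) = 0.3276/(75.92 − 24.87) = 0.3276/51.05 = 0.006417 hr

Final: 0.006417 hr


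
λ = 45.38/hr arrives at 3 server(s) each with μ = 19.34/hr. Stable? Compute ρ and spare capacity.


Total capacity cμ = 3·19.34 = 58.02/hr
ρ = λ/(cμ) = 45.38/58.02 = 0.7821
Stable ⇔ ρ < 1: YES
Spare capacity = cμ − λ = 58.02 − 45.38 = 12.64/hr

Final: ρ = 0.7821; stable; margin = 12.64/hr


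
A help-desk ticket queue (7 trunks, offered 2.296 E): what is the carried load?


B(7,2.296) = 0.006735 (Erlang-B)
Carried load = a(1 − B) = 2.296·(1 − 0.006735) = 2.296·0.993265 = 2.2805 E

Final: 2.2805 Erlangs


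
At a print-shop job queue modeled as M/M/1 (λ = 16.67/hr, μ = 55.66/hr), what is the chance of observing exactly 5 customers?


ρ = 16.67/55.66 = 0.2995
P_n = (1−ρ)·ρ^n = (1 − 0.2995)·0.2995^5 = 0.7005·0.002410 = 0.001688

Final: 0.001688


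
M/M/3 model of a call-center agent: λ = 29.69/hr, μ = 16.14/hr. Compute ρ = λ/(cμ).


ρ = λ/(cμ) = 29.69/(3·16.14) = 29.69/48.42 = 0.6132

Final: 0.6132


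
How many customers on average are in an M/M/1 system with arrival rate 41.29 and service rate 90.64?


ρ = λ/μ = 41.29/90.64 = 0.4555
L = ρ/(1−ρ) = 0.4555/(1 − 0.4555) = 0.4555/0.5445 = 0.8367

Final: 0.8367


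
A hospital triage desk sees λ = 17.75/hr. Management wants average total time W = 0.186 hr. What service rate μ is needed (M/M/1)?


W = 1/(μ−λ) ⇒ μ − λ = 1/W = 1/0.186 = 5.3763
μ = λ + 1/W = 17.75 + 5.3763 = 23.1263 per hr

Final: 23.1263 /hr


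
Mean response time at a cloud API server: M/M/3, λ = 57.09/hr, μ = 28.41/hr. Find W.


a = 2.0095; ρ = 0.6698; P₀ = 0.109592
Lq = P₀·a^c·ρ/(c!(1−ρ)²) = 0.91075
Wq = Lq/λ = 0.91075/57.09 = 0.01595 hr
W = Wq + 1/μ = 0.01595 + 0.03520 = 0.05115 hr

Final: 0.05115 hr


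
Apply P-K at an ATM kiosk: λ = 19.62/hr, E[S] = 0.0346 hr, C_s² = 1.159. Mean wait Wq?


ρ = λ·E[S] = 19.62·0.0346 = 0.6789
E[S²] = E[S]²(1+C_s²) = 0.0346²·(1+1.159) = 0.002585
Wq = λ·E[S²]/(2(1−ρ)) = 19.62·0.002585/(2·0.3211) = 0.07895 hr

Final: 0.07895 hr


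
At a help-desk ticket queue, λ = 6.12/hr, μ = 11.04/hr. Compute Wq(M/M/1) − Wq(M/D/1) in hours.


ρ = 6.12/11.04 = 0.5543
Wq(M/M/1) = ρ/(μ−λ) = 0.5543/4.92 = 0.11267 hr
Wq(M/D/1) = ρ/(2(μ−λ)) = 0.05634 hr
Savings = 0.11267 − 0.05634 = 0.05634 hr

Final: 0.05634 hr


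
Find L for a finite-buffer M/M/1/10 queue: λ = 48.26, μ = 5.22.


ρ = 48.26/5.22 = 9.2452
L = ρ[1 − (K+1)ρ^K + Kρ^(K+1)] / [(1−ρ)(1−ρ^(K+1))]
Numerator: 9.2452·(1 − 11·4562135138.545350 + 10·42177900725.325401) = 3435478894720.711914
Denominator: (-8.2452)·(-42177900724.325401) = 347765679535.433960
L = 3435478894720.711914/347765679535.433960 = 9.8787

Final: 9.8787


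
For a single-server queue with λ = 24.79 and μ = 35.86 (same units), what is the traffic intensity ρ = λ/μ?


ρ = λ/μ = 24.79/35.86 = 0.6913

Final: 0.6913


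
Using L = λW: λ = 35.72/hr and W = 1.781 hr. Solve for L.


L = λW = 35.72·1.781 = 63.6173

Final: 63.6173


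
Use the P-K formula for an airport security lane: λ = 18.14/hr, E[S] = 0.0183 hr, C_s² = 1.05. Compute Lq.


ρ = λ·E[S] = 18.14·0.0183 = 0.3320
Lq = ρ²(1+C_s²)/(2(1−ρ)) = 0.1102·(1+1.05)/(2·0.6680)
= 0.1102·2.0500/1.3361 = 0.16908

Final: 0.16908


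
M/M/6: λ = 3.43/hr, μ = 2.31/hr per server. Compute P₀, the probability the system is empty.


a = λ/μ = 3.43/2.31 = 1.4848; ρ = a/c = 0.2475
Σ_{k=0}^{5} a^k/k! (terms k=0..5) = 1.00000 + 1.48485 + 1.10239 + 0.54563 + 0.20254 + 0.06015 = 4.39555
Tail: a^6/(6!(1−ρ)) = 10.71748/(720·0.7525) = 0.01978
P₀ = 1/(4.39555 + 0.01978) = 1/4.41533 = 0.226483

Final: 0.226483


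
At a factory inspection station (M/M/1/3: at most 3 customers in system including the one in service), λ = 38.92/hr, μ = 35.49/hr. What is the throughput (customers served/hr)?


ρ = 1.0966; P_K = (1−ρ)ρ^3/(1−ρ^4) = 0.285583
λ_eff = λ(1 − P_K) = 38.92·(1 − 0.285583) = 38.92·0.714417 = 27.8051 /hr

Final: 27.8051 /hr


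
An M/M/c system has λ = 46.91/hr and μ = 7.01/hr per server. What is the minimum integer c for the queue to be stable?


Stability requires cμ > λ ⇔ c > λ/μ.
λ/μ = 46.91/7.01 = 6.6919
Minimum integer c = ⌊6.6919⌋ + 1 = 7
Check: 7·7.01 = 49.07 > 46.91, while 6·7.01 = 42.06 ≤ 46.91

Final: 7 servers


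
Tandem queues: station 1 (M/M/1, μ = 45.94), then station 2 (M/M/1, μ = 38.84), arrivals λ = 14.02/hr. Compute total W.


Each node sees arrival rate λ = 14.02/hr (tandem ⇒ throughput preserved).
W₁ = 1/(μ₁−λ) = 1/(45.94−14.02) = 0.03133 hr
W₂ = 1/(μ₂−λ) = 1/(38.84−14.02) = 0.04029 hr
W_total = W₁ + W₂ = 0.03133 + 0.04029 = 0.07162 hr

Final: 0.07162 hr


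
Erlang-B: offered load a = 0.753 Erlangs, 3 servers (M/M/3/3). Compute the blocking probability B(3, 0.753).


B(c,a) = (a^c/c!) / Σ_{k=0}^{c} a^k/k!
a^3/3! = 0.071160
Σ terms (k=0..3): 1.00000 + 0.75300 + 0.28350 + 0.07116 = 2.107664
B = 0.071160/2.107664 = 0.033762

Final: 0.033762


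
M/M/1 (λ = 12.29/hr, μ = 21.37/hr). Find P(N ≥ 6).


ρ = 12.29/21.37 = 0.5751
P(N ≥ n) = ρ^n = 0.5751^6 = 0.036181

Final: 0.036181


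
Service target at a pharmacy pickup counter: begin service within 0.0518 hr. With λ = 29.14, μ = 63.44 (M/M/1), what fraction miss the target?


ρ = 29.14/63.44 = 0.4593
P(Wq > t) = ρ·e^{−(μ−λ)t} = 0.4593·e^{−1.7767}
= 0.4593·0.169189 = 0.077714

Final: 0.077714


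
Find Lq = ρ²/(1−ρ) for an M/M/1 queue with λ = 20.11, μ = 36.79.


ρ = 20.11/36.79 = 0.5466
Lq = ρ²/(1−ρ) = 0.2988/0.4534 = 0.6590

Final: 0.6590


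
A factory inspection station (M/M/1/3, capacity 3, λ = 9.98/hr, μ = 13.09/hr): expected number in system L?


ρ = 9.98/13.09 = 0.7624
L = ρ[1 − (K+1)ρ^K + Kρ^(K+1)] / [(1−ρ)(1−ρ^(K+1))]
Numerator: 0.7624·(1 − 4·0.443172 + 3·0.337881) = 0.183706
Denominator: (0.2376)·(0.662119) = 0.157310
L = 0.183706/0.157310 = 1.1678

Final: 1.1678


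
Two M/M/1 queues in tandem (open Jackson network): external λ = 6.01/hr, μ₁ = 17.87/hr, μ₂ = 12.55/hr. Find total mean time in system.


Each node sees arrival rate λ = 6.01/hr (tandem ⇒ throughput preserved).
W₁ = 1/(μ₁−λ) = 1/(17.87−6.01) = 0.08432 hr
W₂ = 1/(μ₂−λ) = 1/(12.55−6.01) = 0.15291 hr
W_total = W₁ + W₂ = 0.08432 + 0.15291 = 0.23722 hr

Final: 0.23722 hr


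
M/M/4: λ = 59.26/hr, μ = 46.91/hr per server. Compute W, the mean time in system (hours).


a = 1.2633; ρ = 0.3158; P₀ = 0.281508
Lq = P₀·a^c·ρ/(c!(1−ρ)²) = 0.02015
Wq = Lq/λ = 0.02015/59.26 = 0.0003401 hr
W = Wq + 1/μ = 0.0003401 + 0.02132 = 0.02166 hr

Final: 0.02166 hr
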